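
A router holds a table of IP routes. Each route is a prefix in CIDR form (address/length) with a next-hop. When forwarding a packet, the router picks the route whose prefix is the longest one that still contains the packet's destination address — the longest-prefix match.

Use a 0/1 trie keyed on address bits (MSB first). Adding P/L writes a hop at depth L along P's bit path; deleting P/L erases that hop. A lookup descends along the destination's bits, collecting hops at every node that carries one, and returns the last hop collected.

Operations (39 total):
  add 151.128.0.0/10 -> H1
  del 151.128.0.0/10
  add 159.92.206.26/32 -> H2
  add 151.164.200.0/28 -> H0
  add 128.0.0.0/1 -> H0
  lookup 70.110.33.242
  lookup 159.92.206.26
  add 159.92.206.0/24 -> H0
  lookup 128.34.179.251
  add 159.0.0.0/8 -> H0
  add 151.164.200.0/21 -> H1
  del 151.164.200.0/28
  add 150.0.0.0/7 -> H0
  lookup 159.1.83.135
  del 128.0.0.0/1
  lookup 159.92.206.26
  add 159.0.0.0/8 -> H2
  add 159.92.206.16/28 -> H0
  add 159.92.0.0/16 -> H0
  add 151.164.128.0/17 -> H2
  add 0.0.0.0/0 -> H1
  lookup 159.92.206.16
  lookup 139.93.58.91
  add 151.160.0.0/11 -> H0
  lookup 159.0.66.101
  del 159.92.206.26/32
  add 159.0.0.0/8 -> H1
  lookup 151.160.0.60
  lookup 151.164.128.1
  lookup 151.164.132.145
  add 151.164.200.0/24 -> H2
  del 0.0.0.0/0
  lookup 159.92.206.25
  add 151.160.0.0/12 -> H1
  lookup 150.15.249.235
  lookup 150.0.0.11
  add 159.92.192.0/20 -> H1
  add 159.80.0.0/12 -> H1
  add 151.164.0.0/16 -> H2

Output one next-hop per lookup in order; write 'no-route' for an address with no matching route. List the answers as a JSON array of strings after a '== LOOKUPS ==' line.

Apply in order:
  add 151.128.0.0/10 -> H1 at depth 10
  - 151.128.0.0/10 clear@10
  add 159.92.206.26/32 -> H2 at depth 32
  add 151.164.200.0/28 -> H0 at depth 28
  add 128.0.0.0/1 -> H0 at depth 1
  lookup 70.110.33.242: bits ε walk d0:- -> no-route
  lookup 159.92.206.26: bits 10011111010111001100111000011010 walk d0:-→d1:H0→d2:-→d3:-→d4:-→d5:-→d6:-→d7:-→d8:-→d9:-→d10:-→d11:-→d12:-→d13:-→d14:-→d15:-→d16:-→d17:-→d18:-→d19:-→d20:-→d21:-→d22:-→d23:-→d24:-→d25:-→d26:-→d27:-→d28:-→d29:-→d30:-→d31:-→d32:H2 -> H2
  add 159.92.206.0/24 -> H0 at depth 24
  lookup 128.34.179.251: bits 100 walk d0:-→d1:H0→d2:-→d3:- -> H0
  add 159.0.0.0/8 -> H0 at depth 8
  add 151.164.200.0/21 -> H1 at depth 21
  - 151.164.200.0/28 clear@28
  add 150.0.0.0/7 -> H0 at depth 7
  lookup 159.1.83.135: bits 100111110 walk d0:-→d1:H0→d2:-→d3:-→d4:-→d5:-→d6:-→d7:-→d8:H0→d9:- -> H0
  - 128.0.0.0/1 clear@1
  lookup 159.92.206.26: bits 10011111010111001100111000011010 walk d0:-→d1:-→d2:-→d3:-→d4:-→d5:-→d6:-→d7:-→d8:H0→d9:-→d10:-→d11:-→d12:-→d13:-→d14:-→d15:-→d16:-→d17:-→d18:-→d19:-→d20:-→d21:-→d22:-→d23:-→d24:H0→d25:-→d26:-→d27:-→d28:-→d29:-→d30:-→d31:-→d32:H2 -> H2
  add 159.0.0.0/8 -> H2 at depth 8
  add 159.92.206.16/28 -> H0 at depth 28
  add 159.92.0.0/16 -> H0 at depth 16
  add 151.164.128.0/17 -> H2 at depth 17
  add 0.0.0.0/0 -> H1 at depth 0
  lookup 159.92.206.16: bits 1001111101011100110011100001 walk d0:H1→d1:-→d2:-→d3:-→d4:-→d5:-→d6:-→d7:-→d8:H2→d9:-→d10:-→d11:-→d12:-→d13:-→d14:-→d15:-→d16:H0→d17:-→d18:-→d19:-→d20:-→d21:-→d22:-→d23:-→d24:H0→d25:-→d26:-→d27:-→d28:H0 -> H0
  lookup 139.93.58.91: bits 100 walk d0:H1→d1:-→d2:-→d3:- -> H1
  add 151.160.0.0/11 -> H0 at depth 11
  lookup 159.0.66.101: bits 100111110 walk d0:H1→d1:-→d2:-→d3:-→d4:-→d5:-→d6:-→d7:-→d8:H2→d9:- -> H2
  - 159.92.206.26/32 clear@32
  add 159.0.0.0/8 -> H1 at depth 8
  lookup 151.160.0.60: bits 1001011110100 walk d0:H1→d1:-→d2:-→d3:-→d4:-→d5:-→d6:-→d7:H0→d8:-→d9:-→d10:-→d11:H0→d12:-→d13:- -> H0
  lookup 151.164.128.1: bits 10010111101001001 walk d0:H1→d1:-→d2:-→d3:-→d4:-→d5:-→d6:-→d7:H0→d8:-→d9:-→d10:-→d11:H0→d12:-→d13:-→d14:-→d15:-→d16:-→d17:H2 -> H2
  lookup 151.164.132.145: bits 10010111101001001 walk d0:H1→d1:-→d2:-→d3:-→d4:-→d5:-→d6:-→d7:H0→d8:-→d9:-→d10:-→d11:H0→d12:-→d13:-→d14:-→d15:-→d16:-→d17:H2 -> H2
  add 151.164.200.0/24 -> H2 at depth 24
  - 0.0.0.0/0 clear@0
  lookup 159.92.206.25: bits 100111110101110011001110000110 walk d0:-→d1:-→d2:-→d3:-→d4:-→d5:-→d6:-→d7:-→d8:H1→d9:-→d10:-→d11:-→d12:-→d13:-→d14:-→d15:-→d16:H0→d17:-→d18:-→d19:-→d20:-→d21:-→d22:-→d23:-→d24:H0→d25:-→d26:-→d27:-→d28:H0→d29:-→d30:- -> H0
  add 151.160.0.0/12 -> H1 at depth 12
  lookup 150.15.249.235: bits 1001011 walk d0:-→d1:-→d2:-→d3:-→d4:-→d5:-→d6:-→d7:H0 -> H0
  lookup 150.0.0.11: bits 1001011 walk d0:-→d1:-→d2:-→d3:-→d4:-→d5:-→d6:-→d7:H0 -> H0
  add 159.92.192.0/20 -> H1 at depth 20
  add 159.80.0.0/12 -> H1 at depth 12
  add 151.164.0.0/16 -> H2 at depth 16

== LOOKUPS ==
["no-route","H2","H0","H0","H2","H0","H1","H2","H0","H2","H2","H0","H0","H0"]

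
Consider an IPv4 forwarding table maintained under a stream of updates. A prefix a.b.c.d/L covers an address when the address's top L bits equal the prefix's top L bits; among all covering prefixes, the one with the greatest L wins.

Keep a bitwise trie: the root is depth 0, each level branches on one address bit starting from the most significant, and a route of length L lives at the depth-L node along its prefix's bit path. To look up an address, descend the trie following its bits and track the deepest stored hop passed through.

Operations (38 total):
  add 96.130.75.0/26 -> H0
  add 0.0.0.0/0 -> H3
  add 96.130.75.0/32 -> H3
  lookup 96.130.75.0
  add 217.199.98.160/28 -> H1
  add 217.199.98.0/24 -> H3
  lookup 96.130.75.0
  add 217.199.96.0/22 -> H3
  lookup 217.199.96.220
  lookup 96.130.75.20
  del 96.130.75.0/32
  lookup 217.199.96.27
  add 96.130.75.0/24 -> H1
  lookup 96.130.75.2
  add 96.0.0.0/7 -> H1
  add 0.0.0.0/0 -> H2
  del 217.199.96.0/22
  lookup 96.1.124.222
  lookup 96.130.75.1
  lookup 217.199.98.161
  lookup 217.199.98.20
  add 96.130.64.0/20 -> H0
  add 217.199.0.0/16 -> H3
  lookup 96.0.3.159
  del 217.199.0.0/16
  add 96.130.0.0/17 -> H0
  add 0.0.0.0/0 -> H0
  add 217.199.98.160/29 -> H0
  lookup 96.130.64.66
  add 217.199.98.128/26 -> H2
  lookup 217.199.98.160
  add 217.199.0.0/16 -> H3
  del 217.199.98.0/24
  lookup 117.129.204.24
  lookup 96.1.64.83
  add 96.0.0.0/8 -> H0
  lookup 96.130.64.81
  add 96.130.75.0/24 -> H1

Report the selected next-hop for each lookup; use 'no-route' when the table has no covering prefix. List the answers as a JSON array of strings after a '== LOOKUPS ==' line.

Trace:
  + 96.130.75.0/26 (H0) depth=26
  + 0.0.0.0/0 (H3) depth=0
  + 96.130.75.0/32 (H3) depth=32
  Q 96.130.75.0: descend 01100000100000100100101100000000 ; hops seen [H3,H0,H3] ; pick H3
  + 217.199.98.160/28 (H1) depth=28
  + 217.199.98.0/24 (H3) depth=24
  Q 96.130.75.0: descend 01100000100000100100101100000000 ; hops seen [H3,H0,H3] ; pick H3
  + 217.199.96.0/22 (H3) depth=22
  Q 217.199.96.220: descend 1101100111000111011000 ; hops seen [H3,H3] ; pick H3
  Q 96.130.75.20: descend 011000001000001001001011000 ; hops seen [H3,H0] ; pick H0
  - 96.130.75.0/32 clear@32
  Q 217.199.96.27: descend 1101100111000111011000 ; hops seen [H3,H3] ; pick H3
  + 96.130.75.0/24 (H1) depth=24
  Q 96.130.75.2: descend 011000001000001001001011000000 ; hops seen [H3,H1,H0] ; pick H0
  + 96.0.0.0/7 (H1) depth=7
  + 0.0.0.0/0 (H2) depth=0
  - 217.199.96.0/22 clear@22
  Q 96.1.124.222: descend 01100000 ; hops seen [H2,H1] ; pick H1
  Q 96.130.75.1: descend 0110000010000010010010110000000 ; hops seen [H2,H1,H1,H0] ; pick H0
  Q 217.199.98.161: descend 1101100111000111011000101010 ; hops seen [H2,H3,H1] ; pick H1
  Q 217.199.98.20: descend 110110011100011101100010 ; hops seen [H2,H3] ; pick H3
  + 96.130.64.0/20 (H0) depth=20
  + 217.199.0.0/16 (H3) depth=16
  Q 96.0.3.159: descend 01100000 ; hops seen [H2,H1] ; pick H1
  - 217.199.0.0/16 clear@16
  + 96.130.0.0/17 (H0) depth=17
  + 0.0.0.0/0 (H0) depth=0
  + 217.199.98.160/29 (H0) depth=29
  Q 96.130.64.66: descend 01100000100000100100 ; hops seen [H0,H1,H0,H0] ; pick H0
  + 217.199.98.128/26 (H2) depth=26
  Q 217.199.98.160: descend 11011001110001110110001010100 ; hops seen [H0,H3,H2,H1,H0] ; pick H0
  + 217.199.0.0/16 (H3) depth=16
  - 217.199.98.0/24 clear@24
  Q 117.129.204.24: descend 011 ; hops seen [H0] ; pick H0
  Q 96.1.64.83: descend 01100000 ; hops seen [H0,H1] ; pick H1
  + 96.0.0.0/8 (H0) depth=8
  Q 96.130.64.81: descend 01100000100000100100 ; hops seen [H0,H1,H0,H0,H0] ; pick H0
  + 96.130.75.0/24 (H1) depth=24

== LOOKUPS ==
["H3","H3","H3","H0","H3","H0","H1","H0","H1","H3","H1","H0","H0","H0","H1","H0"]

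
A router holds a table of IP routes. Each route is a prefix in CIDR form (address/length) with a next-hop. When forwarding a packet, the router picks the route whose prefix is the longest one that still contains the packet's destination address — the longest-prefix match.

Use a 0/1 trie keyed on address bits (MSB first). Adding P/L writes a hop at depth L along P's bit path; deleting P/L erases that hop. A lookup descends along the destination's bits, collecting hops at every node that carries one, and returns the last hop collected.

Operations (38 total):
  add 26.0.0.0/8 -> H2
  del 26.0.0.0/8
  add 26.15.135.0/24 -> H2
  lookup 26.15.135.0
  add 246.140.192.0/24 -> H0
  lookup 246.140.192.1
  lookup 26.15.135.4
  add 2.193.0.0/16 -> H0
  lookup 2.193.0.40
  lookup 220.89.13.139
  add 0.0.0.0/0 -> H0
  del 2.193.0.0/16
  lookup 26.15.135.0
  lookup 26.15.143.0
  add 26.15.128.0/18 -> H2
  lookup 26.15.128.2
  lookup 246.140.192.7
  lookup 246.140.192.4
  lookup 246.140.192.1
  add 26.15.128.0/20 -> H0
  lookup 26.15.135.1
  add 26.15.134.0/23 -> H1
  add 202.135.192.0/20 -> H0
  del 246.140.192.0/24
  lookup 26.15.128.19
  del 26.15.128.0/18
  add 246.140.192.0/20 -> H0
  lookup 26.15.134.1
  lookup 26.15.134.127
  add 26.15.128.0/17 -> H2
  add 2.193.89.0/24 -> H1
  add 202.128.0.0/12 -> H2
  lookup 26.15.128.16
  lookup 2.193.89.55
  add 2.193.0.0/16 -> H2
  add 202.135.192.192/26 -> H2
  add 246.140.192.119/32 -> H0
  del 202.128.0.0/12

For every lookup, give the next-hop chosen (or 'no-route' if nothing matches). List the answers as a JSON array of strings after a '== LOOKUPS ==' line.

Process each operation:
  + 26.0.0.0/8 (H2) depth=8
  del 26.0.0.0/8 (clear depth 8)
  + 26.15.135.0/24 (H2) depth=24
  lookup 26.15.135.0: bits 000110100000111110000111 walk d0:-→d1:-→d2:-→d3:-→d4:-→d5:-→d6:-→d7:-→d8:-→d9:-→d10:-→d11:-→d12:-→d13:-→d14:-→d15:-→d16:-→d17:-→d18:-→d19:-→d20:-→d21:-→d22:-→d23:-→d24:H2 -> H2
  + 246.140.192.0/24 (H0) depth=24
  lookup 246.140.192.1: bits 111101101000110011000000 walk d0:-→d1:-→d2:-→d3:-→d4:-→d5:-→d6:-→d7:-→d8:-→d9:-→d10:-→d11:-→d12:-→d13:-→d14:-→d15:-→d16:-→d17:-→d18:-→d19:-→d20:-→d21:-→d22:-→d23:-→d24:H0 -> H0
  lookup 26.15.135.4: bits 000110100000111110000111 walk d0:-→d1:-→d2:-→d3:-→d4:-→d5:-→d6:-→d7:-→d8:-→d9:-→d10:-→d11:-→d12:-→d13:-→d14:-→d15:-→d16:-→d17:-→d18:-→d19:-→d20:-→d21:-→d22:-→d23:-→d24:H2 -> H2
  + 2.193.0.0/16 (H0) depth=16
  lookup 2.193.0.40: bits 0000001011000001 walk d0:-→d1:-→d2:-→d3:-→d4:-→d5:-→d6:-→d7:-→d8:-→d9:-→d10:-→d11:-→d12:-→d13:-→d14:-→d15:-→d16:H0 -> H0
  lookup 220.89.13.139: bits 11 walk d0:-→d1:-→d2:- -> no-route
  + 0.0.0.0/0 (H0) depth=0
  del 2.193.0.0/16 (clear depth 16)
  lookup 26.15.135.0: bits 000110100000111110000111 walk d0:H0→d1:-→d2:-→d3:-→d4:-→d5:-→d6:-→d7:-→d8:-→d9:-→d10:-→d11:-→d12:-→d13:-→d14:-→d15:-→d16:-→d17:-→d18:-→d19:-→d20:-→d21:-→d22:-→d23:-→d24:H2 -> H2
  lookup 26.15.143.0: bits 00011010000011111000 walk d0:H0→d1:-→d2:-→d3:-→d4:-→d5:-→d6:-→d7:-→d8:-→d9:-→d10:-→d11:-→d12:-→d13:-→d14:-→d15:-→d16:-→d17:-→d18:-→d19:-→d20:- -> H0
  + 26.15.128.0/18 (H2) depth=18
  lookup 26.15.128.2: bits 000110100000111110000 walk d0:H0→d1:-→d2:-→d3:-→d4:-→d5:-→d6:-→d7:-→d8:-→d9:-→d10:-→d11:-→d12:-→d13:-→d14:-→d15:-→d16:-→d17:-→d18:H2→d19:-→d20:-→d21:- -> H2
  lookup 246.140.192.7: bits 111101101000110011000000 walk d0:H0→d1:-→d2:-→d3:-→d4:-→d5:-→d6:-→d7:-→d8:-→d9:-→d10:-→d11:-→d12:-→d13:-→d14:-→d15:-→d16:-→d17:-→d18:-→d19:-→d20:-→d21:-→d22:-→d23:-→d24:H0 -> H0
  lookup 246.140.192.4: bits 111101101000110011000000 walk d0:H0→d1:-→d2:-→d3:-→d4:-→d5:-→d6:-→d7:-→d8:-→d9:-→d10:-→d11:-→d12:-→d13:-→d14:-→d15:-→d16:-→d17:-→d18:-→d19:-→d20:-→d21:-→d22:-→d23:-→d24:H0 -> H0
  lookup 246.140.192.1: bits 111101101000110011000000 walk d0:H0→d1:-→d2:-→d3:-→d4:-→d5:-→d6:-→d7:-→d8:-→d9:-→d10:-→d11:-→d12:-→d13:-→d14:-→d15:-→d16:-→d17:-→d18:-→d19:-→d20:-→d21:-→d22:-→d23:-→d24:H0 -> H0
  + 26.15.128.0/20 (H0) depth=20
  lookup 26.15.135.1: bits 000110100000111110000111 walk d0:H0→d1:-→d2:-→d3:-→d4:-→d5:-→d6:-→d7:-→d8:-→d9:-→d10:-→d11:-→d12:-→d13:-→d14:-→d15:-→d16:-→d17:-→d18:H2→d19:-→d20:H0→d21:-→d22:-→d23:-→d24:H2 -> H2
  + 26.15.134.0/23 (H1) depth=23
  + 202.135.192.0/20 (H0) depth=20
  del 246.140.192.0/24 (clear depth 24)
  lookup 26.15.128.19: bits 000110100000111110000 walk d0:H0→d1:-→d2:-→d3:-→d4:-→d5:-→d6:-→d7:-→d8:-→d9:-→d10:-→d11:-→d12:-→d13:-→d14:-→d15:-→d16:-→d17:-→d18:H2→d19:-→d20:H0→d21:- -> H0
  del 26.15.128.0/18 (clear depth 18)
  + 246.140.192.0/20 (H0) depth=20
  lookup 26.15.134.1: bits 00011010000011111000011 walk d0:H0→d1:-→d2:-→d3:-→d4:-→d5:-→d6:-→d7:-→d8:-→d9:-→d10:-→d11:-→d12:-→d13:-→d14:-→d15:-→d16:-→d17:-→d18:-→d19:-→d20:H0→d21:-→d22:-→d23:H1 -> H1
  lookup 26.15.134.127: bits 00011010000011111000011 walk d0:H0→d1:-→d2:-→d3:-→d4:-→d5:-→d6:-→d7:-→d8:-→d9:-→d10:-→d11:-→d12:-→d13:-→d14:-→d15:-→d16:-→d17:-→d18:-→d19:-→d20:H0→d21:-→d22:-→d23:H1 -> H1
  + 26.15.128.0/17 (H2) depth=17
  + 2.193.89.0/24 (H1) depth=24
  + 202.128.0.0/12 (H2) depth=12
  lookup 26.15.128.16: bits 000110100000111110000 walk d0:H0→d1:-→d2:-→d3:-→d4:-→d5:-→d6:-→d7:-→d8:-→d9:-→d10:-→d11:-→d12:-→d13:-→d14:-→d15:-→d16:-→d17:H2→d18:-→d19:-→d20:H0→d21:- -> H0
  lookup 2.193.89.55: bits 000000101100000101011001 walk d0:H0→d1:-→d2:-→d3:-→d4:-→d5:-→d6:-→d7:-→d8:-→d9:-→d10:-→d11:-→d12:-→d13:-→d14:-→d15:-→d16:-→d17:-→d18:-→d19:-→d20:-→d21:-→d22:-→d23:-→d24:H1 -> H1
  + 2.193.0.0/16 (H2) depth=16
  + 202.135.192.192/26 (H2) depth=26
  + 246.140.192.119/32 (H0) depth=32
  del 202.128.0.0/12 (clear depth 12)

== LOOKUPS ==
["H2","H0","H2","H0","no-route","H2","H0","H2","H0","H0","H0","H2","H0","H1","H1","H0","H1"]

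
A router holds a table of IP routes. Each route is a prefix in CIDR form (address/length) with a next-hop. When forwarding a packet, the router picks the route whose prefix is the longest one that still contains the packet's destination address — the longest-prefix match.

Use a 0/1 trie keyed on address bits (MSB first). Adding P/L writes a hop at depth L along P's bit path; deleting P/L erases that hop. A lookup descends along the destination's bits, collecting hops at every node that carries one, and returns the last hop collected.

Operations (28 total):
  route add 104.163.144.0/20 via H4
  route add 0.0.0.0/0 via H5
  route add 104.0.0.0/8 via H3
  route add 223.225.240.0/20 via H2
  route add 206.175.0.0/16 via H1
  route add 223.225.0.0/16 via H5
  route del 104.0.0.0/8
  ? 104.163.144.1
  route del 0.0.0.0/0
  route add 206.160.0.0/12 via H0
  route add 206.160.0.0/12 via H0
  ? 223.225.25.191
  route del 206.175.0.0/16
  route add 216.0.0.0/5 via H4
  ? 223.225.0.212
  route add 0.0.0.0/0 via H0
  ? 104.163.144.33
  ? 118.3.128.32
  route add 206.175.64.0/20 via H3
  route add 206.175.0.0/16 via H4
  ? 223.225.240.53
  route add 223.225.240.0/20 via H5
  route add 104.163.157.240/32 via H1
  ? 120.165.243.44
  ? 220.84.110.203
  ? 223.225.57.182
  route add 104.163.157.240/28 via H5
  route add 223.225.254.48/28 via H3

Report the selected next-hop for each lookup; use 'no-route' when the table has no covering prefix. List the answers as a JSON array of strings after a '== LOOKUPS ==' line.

Process each operation:
  add 104.163.144.0/20 -> H4 at depth 20
  add 0.0.0.0/0 -> H5 at depth 0
  add 104.0.0.0/8 -> H3 at depth 8
  add 223.225.240.0/20 -> H2 at depth 20
  add 206.175.0.0/16 -> H1 at depth 16
  add 223.225.0.0/16 -> H5 at depth 16
  del 104.0.0.0/8 (clear depth 8)
  lookup 104.163.144.1: bits 01101000101000111001 walk d0:H5→d1:-→d2:-→d3:-→d4:-→d5:-→d6:-→d7:-→d8:-→d9:-→d10:-→d11:-→d12:-→d13:-→d14:-→d15:-→d16:-→d17:-→d18:-→d19:-→d20:H4 -> H4
  del 0.0.0.0/0 (clear depth 0)
  add 206.160.0.0/12 -> H0 at depth 12
  add 206.160.0.0/12 -> H0 at depth 12
  lookup 223.225.25.191: bits 1101111111100001 walk d0:-→d1:-→d2:-→d3:-→d4:-→d5:-→d6:-→d7:-→d8:-→d9:-→d10:-→d11:-→d12:-→d13:-→d14:-→d15:-→d16:H5 -> H5
  del 206.175.0.0/16 (clear depth 16)
  add 216.0.0.0/5 -> H4 at depth 5
  lookup 223.225.0.212: bits 1101111111100001 walk d0:-→d1:-→d2:-→d3:-→d4:-→d5:H4→d6:-→d7:-→d8:-→d9:-→d10:-→d11:-→d12:-→d13:-→d14:-→d15:-→d16:H5 -> H5
  add 0.0.0.0/0 -> H0 at depth 0
  lookup 104.163.144.33: bits 01101000101000111001 walk d0:H0→d1:-→d2:-→d3:-→d4:-→d5:-→d6:-→d7:-→d8:-→d9:-→d10:-→d11:-→d12:-→d13:-→d14:-→d15:-→d16:-→d17:-→d18:-→d19:-→d20:H4 -> H4
  lookup 118.3.128.32: bits 011 walk d0:H0→d1:-→d2:-→d3:- -> H0
  add 206.175.64.0/20 -> H3 at depth 20
  add 206.175.0.0/16 -> H4 at depth 16
  lookup 223.225.240.53: bits 11011111111000011111 walk d0:H0→d1:-→d2:-→d3:-→d4:-→d5:H4→d6:-→d7:-→d8:-→d9:-→d10:-→d11:-→d12:-→d13:-→d14:-→d15:-→d16:H5→d17:-→d18:-→d19:-→d20:H2 -> H2
  add 223.225.240.0/20 -> H5 at depth 20
  add 104.163.157.240/32 -> H1 at depth 32
  lookup 120.165.243.44: bits 011 walk d0:H0→d1:-→d2:-→d3:- -> H0
  lookup 220.84.110.203: bits 110111 walk d0:H0→d1:-→d2:-→d3:-→d4:-→d5:H4→d6:- -> H4
  lookup 223.225.57.182: bits 1101111111100001 walk d0:H0→d1:-→d2:-→d3:-→d4:-→d5:H4→d6:-→d7:-→d8:-→d9:-→d10:-→d11:-→d12:-→d13:-→d14:-→d15:-→d16:H5 -> H5
  add 104.163.157.240/28 -> H5 at depth 28
  add 223.225.254.48/28 -> H3 at depth 28

== LOOKUPS ==
["H4","H5","H5","H4","H0","H2","H0","H4","H5"]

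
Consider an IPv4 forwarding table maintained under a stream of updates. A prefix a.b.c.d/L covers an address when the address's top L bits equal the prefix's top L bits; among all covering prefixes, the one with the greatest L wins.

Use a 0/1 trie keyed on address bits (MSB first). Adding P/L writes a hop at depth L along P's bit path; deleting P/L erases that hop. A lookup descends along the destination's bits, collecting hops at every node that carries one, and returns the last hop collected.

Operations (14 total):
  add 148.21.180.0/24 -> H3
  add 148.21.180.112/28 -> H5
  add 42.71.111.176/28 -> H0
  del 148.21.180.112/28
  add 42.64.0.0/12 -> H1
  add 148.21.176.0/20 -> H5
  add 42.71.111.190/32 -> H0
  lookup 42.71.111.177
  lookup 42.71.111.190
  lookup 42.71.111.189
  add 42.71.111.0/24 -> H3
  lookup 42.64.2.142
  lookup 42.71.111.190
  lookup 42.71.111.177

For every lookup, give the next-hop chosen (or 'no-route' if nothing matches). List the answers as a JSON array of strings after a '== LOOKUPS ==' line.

Trace:
  add 148.21.180.0/24 -> H3 at depth 24
  add 148.21.180.112/28 -> H5 at depth 28
  add 42.71.111.176/28 -> H0 at depth 28
  del 148.21.180.112/28 (clear depth 28)
  add 42.64.0.0/12 -> H1 at depth 12
  add 148.21.176.0/20 -> H5 at depth 20
  add 42.71.111.190/32 -> H0 at depth 32
  Q 42.71.111.177: descend 0010101001000111011011111011 ; hops seen [H1,H0] ; pick H0
  Q 42.71.111.190: descend 00101010010001110110111110111110 ; hops seen [H1,H0,H0] ; pick H0
  Q 42.71.111.189: descend 001010100100011101101111101111 ; hops seen [H1,H0] ; pick H0
  add 42.71.111.0/24 -> H3 at depth 24
  Q 42.64.2.142: descend 0010101001000 ; hops seen [H1] ; pick H1
  Q 42.71.111.190: descend 00101010010001110110111110111110 ; hops seen [H1,H3,H0,H0] ; pick H0
  Q 42.71.111.177: descend 0010101001000111011011111011 ; hops seen [H1,H3,H0] ; pick H0

== LOOKUPS ==
["H0","H0","H0","H1","H0","H0"]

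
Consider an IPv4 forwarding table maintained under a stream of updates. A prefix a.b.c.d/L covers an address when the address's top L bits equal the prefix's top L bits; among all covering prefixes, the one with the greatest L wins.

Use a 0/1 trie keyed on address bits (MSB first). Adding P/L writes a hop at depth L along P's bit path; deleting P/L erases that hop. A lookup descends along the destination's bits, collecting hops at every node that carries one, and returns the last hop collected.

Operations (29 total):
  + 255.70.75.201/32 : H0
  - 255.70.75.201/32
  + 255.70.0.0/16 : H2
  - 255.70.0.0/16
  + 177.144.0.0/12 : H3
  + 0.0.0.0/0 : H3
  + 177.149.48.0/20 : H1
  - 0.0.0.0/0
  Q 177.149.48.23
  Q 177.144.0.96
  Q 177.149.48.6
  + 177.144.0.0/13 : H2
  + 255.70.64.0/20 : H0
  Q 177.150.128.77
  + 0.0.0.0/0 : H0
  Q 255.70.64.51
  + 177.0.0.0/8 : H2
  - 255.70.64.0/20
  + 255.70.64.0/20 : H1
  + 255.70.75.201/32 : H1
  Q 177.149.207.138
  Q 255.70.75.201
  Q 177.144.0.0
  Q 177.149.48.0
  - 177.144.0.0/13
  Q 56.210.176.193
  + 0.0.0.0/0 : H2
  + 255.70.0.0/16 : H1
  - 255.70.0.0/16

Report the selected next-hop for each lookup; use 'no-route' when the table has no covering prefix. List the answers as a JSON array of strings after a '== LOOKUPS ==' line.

Apply in order:
  add 255.70.75.201/32 -> H0 at depth 32
  del 255.70.75.201/32 (clear depth 32)
  add 255.70.0.0/16 -> H2 at depth 16
  del 255.70.0.0/16 (clear depth 16)
  add 177.144.0.0/12 -> H3 at depth 12
  add 0.0.0.0/0 -> H3 at depth 0
  add 177.149.48.0/20 -> H1 at depth 20
  del 0.0.0.0/0 (clear depth 0)
  lookup 177.149.48.23: bits 10110001100101010011 walk d0:-→d1:-→d2:-→d3:-→d4:-→d5:-→d6:-→d7:-→d8:-→d9:-→d10:-→d11:-→d12:H3→d13:-→d14:-→d15:-→d16:-→d17:-→d18:-→d19:-→d20:H1 -> H1
  lookup 177.144.0.96: bits 1011000110010 walk d0:-→d1:-→d2:-→d3:-→d4:-→d5:-→d6:-→d7:-→d8:-→d9:-→d10:-→d11:-→d12:H3→d13:- -> H3
  lookup 177.149.48.6: bits 10110001100101010011 walk d0:-→d1:-→d2:-→d3:-→d4:-→d5:-→d6:-→d7:-→d8:-→d9:-→d10:-→d11:-→d12:H3→d13:-→d14:-→d15:-→d16:-→d17:-→d18:-→d19:-→d20:H1 -> H1
  add 177.144.0.0/13 -> H2 at depth 13
  add 255.70.64.0/20 -> H0 at depth 20
  lookup 177.150.128.77: bits 10110001100101 walk d0:-→d1:-→d2:-→d3:-→d4:-→d5:-→d6:-→d7:-→d8:-→d9:-→d10:-→d11:-→d12:H3→d13:H2→d14:- -> H2
  add 0.0.0.0/0 -> H0 at depth 0
  lookup 255.70.64.51: bits 11111111010001100100 walk d0:H0→d1:-→d2:-→d3:-→d4:-→d5:-→d6:-→d7:-→d8:-→d9:-→d10:-→d11:-→d12:-→d13:-→d14:-→d15:-→d16:-→d17:-→d18:-→d19:-→d20:H0 -> H0
  add 177.0.0.0/8 -> H2 at depth 8
  del 255.70.64.0/20 (clear depth 20)
  add 255.70.64.0/20 -> H1 at depth 20
  add 255.70.75.201/32 -> H1 at depth 32
  lookup 177.149.207.138: bits 1011000110010101 walk d0:H0→d1:-→d2:-→d3:-→d4:-→d5:-→d6:-→d7:-→d8:H2→d9:-→d10:-→d11:-→d12:H3→d13:H2→d14:-→d15:-→d16:- -> H2
  lookup 255.70.75.201: bits 11111111010001100100101111001001 walk d0:H0→d1:-→d2:-→d3:-→d4:-→d5:-→d6:-→d7:-→d8:-→d9:-→d10:-→d11:-→d12:-→d13:-→d14:-→d15:-→d16:-→d17:-→d18:-→d19:-→d20:H1→d21:-→d22:-→d23:-→d24:-→d25:-→d26:-→d27:-→d28:-→d29:-→d30:-→d31:-→d32:H1 -> H1
  lookup 177.144.0.0: bits 1011000110010 walk d0:H0→d1:-→d2:-→d3:-→d4:-→d5:-→d6:-→d7:-→d8:H2→d9:-→d10:-→d11:-→d12:H3→d13:H2 -> H2
  lookup 177.149.48.0: bits 10110001100101010011 walk d0:H0→d1:-→d2:-→d3:-→d4:-→d5:-→d6:-→d7:-→d8:H2→d9:-→d10:-→d11:-→d12:H3→d13:H2→d14:-→d15:-→d16:-→d17:-→d18:-→d19:-→d20:H1 -> H1
  del 177.144.0.0/13 (clear depth 13)
  lookup 56.210.176.193: bits ε walk d0:H0 -> H0
  add 0.0.0.0/0 -> H2 at depth 0
  add 255.70.0.0/16 -> H1 at depth 16
  del 255.70.0.0/16 (clear depth 16)

== LOOKUPS ==
["H1","H3","H1","H2","H0","H2","H1","H2","H1","H0"]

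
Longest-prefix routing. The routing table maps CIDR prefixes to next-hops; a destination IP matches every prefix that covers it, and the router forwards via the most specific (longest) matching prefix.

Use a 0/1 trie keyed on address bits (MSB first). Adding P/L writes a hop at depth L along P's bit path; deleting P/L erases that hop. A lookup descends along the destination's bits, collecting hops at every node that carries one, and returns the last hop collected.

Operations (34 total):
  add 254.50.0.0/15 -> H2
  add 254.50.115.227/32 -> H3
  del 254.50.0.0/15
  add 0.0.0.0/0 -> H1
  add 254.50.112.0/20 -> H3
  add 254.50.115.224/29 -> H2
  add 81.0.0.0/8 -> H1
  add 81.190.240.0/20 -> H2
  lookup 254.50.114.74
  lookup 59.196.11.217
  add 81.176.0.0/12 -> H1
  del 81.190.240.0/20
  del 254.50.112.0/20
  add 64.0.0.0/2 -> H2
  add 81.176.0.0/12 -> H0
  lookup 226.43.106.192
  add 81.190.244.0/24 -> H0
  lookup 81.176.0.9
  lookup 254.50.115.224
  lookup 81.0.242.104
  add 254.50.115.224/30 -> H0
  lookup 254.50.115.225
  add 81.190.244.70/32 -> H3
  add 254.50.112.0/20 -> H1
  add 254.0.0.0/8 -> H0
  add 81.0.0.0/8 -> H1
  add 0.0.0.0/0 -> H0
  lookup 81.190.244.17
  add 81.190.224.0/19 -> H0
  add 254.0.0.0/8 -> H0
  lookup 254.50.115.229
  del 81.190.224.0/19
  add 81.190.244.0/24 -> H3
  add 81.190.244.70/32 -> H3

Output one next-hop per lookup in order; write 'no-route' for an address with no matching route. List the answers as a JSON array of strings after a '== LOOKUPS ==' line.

Process each operation:
  + 254.50.0.0/15 (H2) depth=15
  + 254.50.115.227/32 (H3) depth=32
  del 254.50.0.0/15 (clear depth 15)
  + 0.0.0.0/0 (H1) depth=0
  + 254.50.112.0/20 (H3) depth=20
  + 254.50.115.224/29 (H2) depth=29
  + 81.0.0.0/8 (H1) depth=8
  + 81.190.240.0/20 (H2) depth=20
  Q 254.50.114.74: descend 11111110001100100111001 ; hops seen [H1,H3] ; pick H3
  Q 59.196.11.217: descend 0 ; hops seen [H1] ; pick H1
  + 81.176.0.0/12 (H1) depth=12
  del 81.190.240.0/20 (clear depth 20)
  del 254.50.112.0/20 (clear depth 20)
  + 64.0.0.0/2 (H2) depth=2
  + 81.176.0.0/12 (H0) depth=12
  Q 226.43.106.192: descend 111 ; hops seen [H1] ; pick H1
  + 81.190.244.0/24 (H0) depth=24
  Q 81.176.0.9: descend 010100011011 ; hops seen [H1,H2,H1,H0] ; pick H0
  Q 254.50.115.224: descend 111111100011001001110011111000 ; hops seen [H1,H2] ; pick H2
  Q 81.0.242.104: descend 01010001 ; hops seen [H1,H2,H1] ; pick H1
  + 254.50.115.224/30 (H0) depth=30
  Q 254.50.115.225: descend 111111100011001001110011111000 ; hops seen [H1,H2,H0] ; pick H0
  + 81.190.244.70/32 (H3) depth=32
  + 254.50.112.0/20 (H1) depth=20
  + 254.0.0.0/8 (H0) depth=8
  + 81.0.0.0/8 (H1) depth=8
  + 0.0.0.0/0 (H0) depth=0
  Q 81.190.244.17: descend 0101000110111110111101000 ; hops seen [H0,H2,H1,H0,H0] ; pick H0
  + 81.190.224.0/19 (H0) depth=19
  + 254.0.0.0/8 (H0) depth=8
  Q 254.50.115.229: descend 11111110001100100111001111100 ; hops seen [H0,H0,H1,H2] ; pick H2
  del 81.190.224.0/19 (clear depth 19)
  + 81.190.244.0/24 (H3) depth=24
  + 81.190.244.70/32 (H3) depth=32

== LOOKUPS ==
["H3","H1","H1","H0","H2","H1","H0","H0","H2"]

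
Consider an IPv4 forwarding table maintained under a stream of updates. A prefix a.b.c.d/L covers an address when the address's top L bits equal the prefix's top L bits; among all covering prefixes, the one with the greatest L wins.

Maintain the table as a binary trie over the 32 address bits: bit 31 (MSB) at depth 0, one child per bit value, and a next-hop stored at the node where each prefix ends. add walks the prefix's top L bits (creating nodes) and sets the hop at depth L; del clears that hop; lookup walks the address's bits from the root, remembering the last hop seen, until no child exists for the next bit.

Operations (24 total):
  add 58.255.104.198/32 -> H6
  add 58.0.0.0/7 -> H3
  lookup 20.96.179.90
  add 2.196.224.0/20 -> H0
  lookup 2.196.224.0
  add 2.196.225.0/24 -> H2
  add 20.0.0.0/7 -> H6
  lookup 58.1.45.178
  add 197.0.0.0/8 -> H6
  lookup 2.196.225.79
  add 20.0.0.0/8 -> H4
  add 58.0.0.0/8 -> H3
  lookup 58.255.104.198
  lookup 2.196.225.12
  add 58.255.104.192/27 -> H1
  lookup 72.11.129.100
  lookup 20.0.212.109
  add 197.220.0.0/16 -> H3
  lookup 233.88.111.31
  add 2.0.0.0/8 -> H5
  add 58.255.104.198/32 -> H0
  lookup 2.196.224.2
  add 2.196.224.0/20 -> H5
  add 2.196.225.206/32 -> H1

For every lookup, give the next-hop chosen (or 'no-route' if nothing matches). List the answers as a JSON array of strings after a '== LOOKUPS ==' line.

Trace:
  add 58.255.104.198/32 -> H6 at depth 32
  add 58.0.0.0/7 -> H3 at depth 7
  lookup 20.96.179.90: bits 00 walk d0:-→d1:-→d2:- -> no-route
  add 2.196.224.0/20 -> H0 at depth 20
  lookup 2.196.224.0: bits 00000010110001001110 walk d0:-→d1:-→d2:-→d3:-→d4:-→d5:-→d6:-→d7:-→d8:-→d9:-→d10:-→d11:-→d12:-→d13:-→d14:-→d15:-→d16:-→d17:-→d18:-→d19:-→d20:H0 -> H0
  add 2.196.225.0/24 -> H2 at depth 24
  add 20.0.0.0/7 -> H6 at depth 7
  lookup 58.1.45.178: bits 00111010 walk d0:-→d1:-→d2:-→d3:-→d4:-→d5:-→d6:-→d7:H3→d8:- -> H3
  add 197.0.0.0/8 -> H6 at depth 8
  lookup 2.196.225.79: bits 000000101100010011100001 walk d0:-→d1:-→d2:-→d3:-→d4:-→d5:-→d6:-→d7:-→d8:-→d9:-→d10:-→d11:-→d12:-→d13:-→d14:-→d15:-→d16:-→d17:-→d18:-→d19:-→d20:H0→d21:-→d22:-→d23:-→d24:H2 -> H2
  add 20.0.0.0/8 -> H4 at depth 8
  add 58.0.0.0/8 -> H3 at depth 8
  lookup 58.255.104.198: bits 00111010111111110110100011000110 walk d0:-→d1:-→d2:-→d3:-→d4:-→d5:-→d6:-→d7:H3→d8:H3→d9:-→d10:-→d11:-→d12:-→d13:-→d14:-→d15:-→d16:-→d17:-→d18:-→d19:-→d20:-→d21:-→d22:-→d23:-→d24:-→d25:-→d26:-→d27:-→d28:-→d29:-→d30:-→d31:-→d32:H6 -> H6
  lookup 2.196.225.12: bits 000000101100010011100001 walk d0:-→d1:-→d2:-→d3:-→d4:-→d5:-→d6:-→d7:-→d8:-→d9:-→d10:-→d11:-→d12:-→d13:-→d14:-→d15:-→d16:-→d17:-→d18:-→d19:-→d20:H0→d21:-→d22:-→d23:-→d24:H2 -> H2
  add 58.255.104.192/27 -> H1 at depth 27
  lookup 72.11.129.100: bits 0 walk d0:-→d1:- -> no-route
  lookup 20.0.212.109: bits 00010100 walk d0:-→d1:-→d2:-→d3:-→d4:-→d5:-→d6:-→d7:H6→d8:H4 -> H4
  add 197.220.0.0/16 -> H3 at depth 16
  lookup 233.88.111.31: bits 11 walk d0:-→d1:-→d2:- -> no-route
  add 2.0.0.0/8 -> H5 at depth 8
  add 58.255.104.198/32 -> H0 at depth 32
  lookup 2.196.224.2: bits 00000010110001001110000 walk d0:-→d1:-→d2:-→d3:-→d4:-→d5:-→d6:-→d7:-→d8:H5→d9:-→d10:-→d11:-→d12:-→d13:-→d14:-→d15:-→d16:-→d17:-→d18:-→d19:-→d20:H0→d21:-→d22:-→d23:- -> H0
  add 2.196.224.0/20 -> H5 at depth 20
  add 2.196.225.206/32 -> H1 at depth 32

== LOOKUPS ==
["no-route","H0","H3","H2","H6","H2","no-route","H4","no-route","H0"]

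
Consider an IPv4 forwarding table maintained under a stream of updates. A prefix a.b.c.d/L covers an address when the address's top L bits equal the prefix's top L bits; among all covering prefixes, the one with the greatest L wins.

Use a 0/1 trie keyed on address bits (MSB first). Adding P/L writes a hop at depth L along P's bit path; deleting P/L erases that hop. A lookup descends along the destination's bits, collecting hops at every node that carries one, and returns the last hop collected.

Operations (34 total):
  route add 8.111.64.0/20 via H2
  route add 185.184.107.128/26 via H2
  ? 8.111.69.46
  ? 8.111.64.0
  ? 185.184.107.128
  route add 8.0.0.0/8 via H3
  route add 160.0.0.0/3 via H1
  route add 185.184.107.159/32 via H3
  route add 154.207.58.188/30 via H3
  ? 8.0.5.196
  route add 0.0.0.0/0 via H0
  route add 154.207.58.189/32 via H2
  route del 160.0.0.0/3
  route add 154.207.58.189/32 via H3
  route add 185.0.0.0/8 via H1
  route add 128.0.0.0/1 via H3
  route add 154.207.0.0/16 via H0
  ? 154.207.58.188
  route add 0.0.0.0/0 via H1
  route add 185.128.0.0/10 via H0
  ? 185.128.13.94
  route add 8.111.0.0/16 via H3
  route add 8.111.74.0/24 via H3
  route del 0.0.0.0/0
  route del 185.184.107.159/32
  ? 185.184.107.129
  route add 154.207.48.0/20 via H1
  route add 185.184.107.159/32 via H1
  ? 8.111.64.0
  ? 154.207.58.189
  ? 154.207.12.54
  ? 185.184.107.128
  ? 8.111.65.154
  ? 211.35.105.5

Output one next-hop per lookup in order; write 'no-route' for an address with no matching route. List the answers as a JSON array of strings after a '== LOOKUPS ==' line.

Trace:
  add 8.111.64.0/20 -> H2 at depth 20
  add 185.184.107.128/26 -> H2 at depth 26
  lookup 8.111.69.46: bits 00001000011011110100 walk d0:-→d1:-→d2:-→d3:-→d4:-→d5:-→d6:-→d7:-→d8:-→d9:-→d10:-→d11:-→d12:-→d13:-→d14:-→d15:-→d16:-→d17:-→d18:-→d19:-→d20:H2 -> H2
  lookup 8.111.64.0: bits 00001000011011110100 walk d0:-→d1:-→d2:-→d3:-→d4:-→d5:-→d6:-→d7:-→d8:-→d9:-→d10:-→d11:-→d12:-→d13:-→d14:-→d15:-→d16:-→d17:-→d18:-→d19:-→d20:H2 -> H2
  lookup 185.184.107.128: bits 10111001101110000110101110 walk d0:-→d1:-→d2:-→d3:-→d4:-→d5:-→d6:-→d7:-→d8:-→d9:-→d10:-→d11:-→d12:-→d13:-→d14:-→d15:-→d16:-→d17:-→d18:-→d19:-→d20:-→d21:-→d22:-→d23:-→d24:-→d25:-→d26:H2 -> H2
  add 8.0.0.0/8 -> H3 at depth 8
  add 160.0.0.0/3 -> H1 at depth 3
  add 185.184.107.159/32 -> H3 at depth 32
  add 154.207.58.188/30 -> H3 at depth 30
  lookup 8.0.5.196: bits 000010000 walk d0:-→d1:-→d2:-→d3:-→d4:-→d5:-→d6:-→d7:-→d8:H3→d9:- -> H3
  add 0.0.0.0/0 -> H0 at depth 0
  add 154.207.58.189/32 -> H2 at depth 32
  - 160.0.0.0/3 clear@3
  add 154.207.58.189/32 -> H3 at depth 32
  add 185.0.0.0/8 -> H1 at depth 8
  add 128.0.0.0/1 -> H3 at depth 1
  add 154.207.0.0/16 -> H0 at depth 16
  lookup 154.207.58.188: bits 1001101011001111001110101011110 walk d0:H0→d1:H3→d2:-→d3:-→d4:-→d5:-→d6:-→d7:-→d8:-→d9:-→d10:-→d11:-→d12:-→d13:-→d14:-→d15:-→d16:H0→d17:-→d18:-→d19:-→d20:-→d21:-→d22:-→d23:-→d24:-→d25:-→d26:-→d27:-→d28:-→d29:-→d30:H3→d31:- -> H3
  add 0.0.0.0/0 -> H1 at depth 0
  add 185.128.0.0/10 -> H0 at depth 10
  lookup 185.128.13.94: bits 1011100110 walk d0:H1→d1:H3→d2:-→d3:-→d4:-→d5:-→d6:-→d7:-→d8:H1→d9:-→d10:H0 -> H0
  add 8.111.0.0/16 -> H3 at depth 16
  add 8.111.74.0/24 -> H3 at depth 24
  - 0.0.0.0/0 clear@0
  - 185.184.107.159/32 clear@32
  lookup 185.184.107.129: bits 101110011011100001101011100 walk d0:-→d1:H3→d2:-→d3:-→d4:-→d5:-→d6:-→d7:-→d8:H1→d9:-→d10:H0→d11:-→d12:-→d13:-→d14:-→d15:-→d16:-→d17:-→d18:-→d19:-→d20:-→d21:-→d22:-→d23:-→d24:-→d25:-→d26:H2→d27:- -> H2
  add 154.207.48.0/20 -> H1 at depth 20
  add 185.184.107.159/32 -> H1 at depth 32
  lookup 8.111.64.0: bits 00001000011011110100 walk d0:-→d1:-→d2:-→d3:-→d4:-→d5:-→d6:-→d7:-→d8:H3→d9:-→d10:-→d11:-→d12:-→d13:-→d14:-→d15:-→d16:H3→d17:-→d18:-→d19:-→d20:H2 -> H2
  lookup 154.207.58.189: bits 10011010110011110011101010111101 walk d0:-→d1:H3→d2:-→d3:-→d4:-→d5:-→d6:-→d7:-→d8:-→d9:-→d10:-→d11:-→d12:-→d13:-→d14:-→d15:-→d16:H0→d17:-→d18:-→d19:-→d20:H1→d21:-→d22:-→d23:-→d24:-→d25:-→d26:-→d27:-→d28:-→d29:-→d30:H3→d31:-→d32:H3 -> H3
  lookup 154.207.12.54: bits 100110101100111100 walk d0:-→d1:H3→d2:-→d3:-→d4:-→d5:-→d6:-→d7:-→d8:-→d9:-→d10:-→d11:-→d12:-→d13:-→d14:-→d15:-→d16:H0→d17:-→d18:- -> H0
  lookup 185.184.107.128: bits 101110011011100001101011100 walk d0:-→d1:H3→d2:-→d3:-→d4:-→d5:-→d6:-→d7:-→d8:H1→d9:-→d10:H0→d11:-→d12:-→d13:-→d14:-→d15:-→d16:-→d17:-→d18:-→d19:-→d20:-→d21:-→d22:-→d23:-→d24:-→d25:-→d26:H2→d27:- -> H2
  lookup 8.111.65.154: bits 00001000011011110100 walk d0:-→d1:-→d2:-→d3:-→d4:-→d5:-→d6:-→d7:-→d8:H3→d9:-→d10:-→d11:-→d12:-→d13:-→d14:-→d15:-→d16:H3→d17:-→d18:-→d19:-→d20:H2 -> H2
  lookup 211.35.105.5: bits 1 walk d0:-→d1:H3 -> H3

== LOOKUPS ==
["H2","H2","H2","H3","H3","H0","H2","H2","H3","H0","H2","H2","H3"]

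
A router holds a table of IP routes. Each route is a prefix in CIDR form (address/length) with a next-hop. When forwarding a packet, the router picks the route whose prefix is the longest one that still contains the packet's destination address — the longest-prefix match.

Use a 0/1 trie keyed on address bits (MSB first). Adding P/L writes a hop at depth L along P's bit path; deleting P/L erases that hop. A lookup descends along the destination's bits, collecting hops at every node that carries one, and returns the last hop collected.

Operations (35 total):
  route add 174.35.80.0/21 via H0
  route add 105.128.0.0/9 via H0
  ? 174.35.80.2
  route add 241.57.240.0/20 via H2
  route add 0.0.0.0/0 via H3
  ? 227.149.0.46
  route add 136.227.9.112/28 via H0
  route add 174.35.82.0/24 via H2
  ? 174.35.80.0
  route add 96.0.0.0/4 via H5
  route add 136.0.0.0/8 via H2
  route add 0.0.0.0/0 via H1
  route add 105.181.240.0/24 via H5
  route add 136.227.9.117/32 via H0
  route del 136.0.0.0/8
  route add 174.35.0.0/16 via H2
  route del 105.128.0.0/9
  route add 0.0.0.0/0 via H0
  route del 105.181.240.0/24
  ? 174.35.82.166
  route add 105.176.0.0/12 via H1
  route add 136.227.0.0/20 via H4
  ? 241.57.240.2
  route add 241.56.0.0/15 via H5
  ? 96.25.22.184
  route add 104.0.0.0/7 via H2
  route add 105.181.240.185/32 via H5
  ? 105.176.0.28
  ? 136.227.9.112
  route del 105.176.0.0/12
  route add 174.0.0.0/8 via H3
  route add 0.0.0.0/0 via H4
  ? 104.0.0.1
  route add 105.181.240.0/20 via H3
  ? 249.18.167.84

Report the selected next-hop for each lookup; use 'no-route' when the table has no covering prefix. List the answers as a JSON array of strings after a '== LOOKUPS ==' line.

Process each operation:
  + 174.35.80.0/21 (H0) depth=21
  + 105.128.0.0/9 (H0) depth=9
  Q 174.35.80.2: descend 101011100010001101010 ; hops seen [H0] ; pick H0
  + 241.57.240.0/20 (H2) depth=20
  + 0.0.0.0/0 (H3) depth=0
  Q 227.149.0.46: descend 111 ; hops seen [H3] ; pick H3
  + 136.227.9.112/28 (H0) depth=28
  + 174.35.82.0/24 (H2) depth=24
  Q 174.35.80.0: descend 1010111000100011010100 ; hops seen [H3,H0] ; pick H0
  + 96.0.0.0/4 (H5) depth=4
  + 136.0.0.0/8 (H2) depth=8
  + 0.0.0.0/0 (H1) depth=0
  + 105.181.240.0/24 (H5) depth=24
  + 136.227.9.117/32 (H0) depth=32
  - 136.0.0.0/8 clear@8
  + 174.35.0.0/16 (H2) depth=16
  - 105.128.0.0/9 clear@9
  + 0.0.0.0/0 (H0) depth=0
  - 105.181.240.0/24 clear@24
  Q 174.35.82.166: descend 101011100010001101010010 ; hops seen [H0,H2,H0,H2] ; pick H2
  + 105.176.0.0/12 (H1) depth=12
  + 136.227.0.0/20 (H4) depth=20
  Q 241.57.240.2: descend 11110001001110011111 ; hops seen [H0,H2] ; pick H2
  + 241.56.0.0/15 (H5) depth=15
  Q 96.25.22.184: descend 0110 ; hops seen [H0,H5] ; pick H5
  + 104.0.0.0/7 (H2) depth=7
  + 105.181.240.185/32 (H5) depth=32
  Q 105.176.0.28: descend 0110100110110 ; hops seen [H0,H5,H2,H1] ; pick H1
  Q 136.227.9.112: descend 10001000111000110000100101110 ; hops seen [H0,H4,H0] ; pick H0
  - 105.176.0.0/12 clear@12
  + 174.0.0.0/8 (H3) depth=8
  + 0.0.0.0/0 (H4) depth=0
  Q 104.0.0.1: descend 0110100 ; hops seen [H4,H5,H2] ; pick H2
  + 105.181.240.0/20 (H3) depth=20
  Q 249.18.167.84: descend 1111 ; hops seen [H4] ; pick H4

== LOOKUPS ==
["H0","H3","H0","H2","H2","H5","H1","H0","H2","H4"]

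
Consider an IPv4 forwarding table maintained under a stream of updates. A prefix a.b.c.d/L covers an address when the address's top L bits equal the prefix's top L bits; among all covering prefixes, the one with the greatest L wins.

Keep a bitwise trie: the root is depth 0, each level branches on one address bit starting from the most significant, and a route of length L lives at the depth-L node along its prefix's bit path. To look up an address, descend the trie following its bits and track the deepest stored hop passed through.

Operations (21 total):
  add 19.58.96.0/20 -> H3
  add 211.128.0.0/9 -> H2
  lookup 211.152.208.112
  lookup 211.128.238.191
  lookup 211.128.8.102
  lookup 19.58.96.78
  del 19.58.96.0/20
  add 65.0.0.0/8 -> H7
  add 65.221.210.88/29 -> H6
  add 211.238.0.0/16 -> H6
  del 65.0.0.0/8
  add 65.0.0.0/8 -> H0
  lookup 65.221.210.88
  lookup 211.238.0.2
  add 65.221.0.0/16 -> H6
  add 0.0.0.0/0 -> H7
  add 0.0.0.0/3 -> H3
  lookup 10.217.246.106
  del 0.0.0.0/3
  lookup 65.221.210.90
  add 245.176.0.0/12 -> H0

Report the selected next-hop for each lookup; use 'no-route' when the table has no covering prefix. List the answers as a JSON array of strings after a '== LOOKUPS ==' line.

Process each operation:
  + 19.58.96.0/20 (H3) depth=20
  + 211.128.0.0/9 (H2) depth=9
  Q 211.152.208.112: descend 110100111 ; hops seen [H2] ; pick H2
  Q 211.128.238.191: descend 110100111 ; hops seen [H2] ; pick H2
  Q 211.128.8.102: descend 110100111 ; hops seen [H2] ; pick H2
  Q 19.58.96.78: descend 00010011001110100110 ; hops seen [H3] ; pick H3
  del 19.58.96.0/20 (clear depth 20)
  + 65.0.0.0/8 (H7) depth=8
  + 65.221.210.88/29 (H6) depth=29
  + 211.238.0.0/16 (H6) depth=16
  del 65.0.0.0/8 (clear depth 8)
  + 65.0.0.0/8 (H0) depth=8
  Q 65.221.210.88: descend 01000001110111011101001001011 ; hops seen [H0,H6] ; pick H6
  Q 211.238.0.2: descend 1101001111101110 ; hops seen [H2,H6] ; pick H6
  + 65.221.0.0/16 (H6) depth=16
  + 0.0.0.0/0 (H7) depth=0
  + 0.0.0.0/3 (H3) depth=3
  Q 10.217.246.106: descend 000 ; hops seen [H7,H3] ; pick H3
  del 0.0.0.0/3 (clear depth 3)
  Q 65.221.210.90: descend 01000001110111011101001001011 ; hops seen [H7,H0,H6,H6] ; pick H6
  + 245.176.0.0/12 (H0) depth=12

== LOOKUPS ==
["H2","H2","H2","H3","H6","H6","H3","H6"]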